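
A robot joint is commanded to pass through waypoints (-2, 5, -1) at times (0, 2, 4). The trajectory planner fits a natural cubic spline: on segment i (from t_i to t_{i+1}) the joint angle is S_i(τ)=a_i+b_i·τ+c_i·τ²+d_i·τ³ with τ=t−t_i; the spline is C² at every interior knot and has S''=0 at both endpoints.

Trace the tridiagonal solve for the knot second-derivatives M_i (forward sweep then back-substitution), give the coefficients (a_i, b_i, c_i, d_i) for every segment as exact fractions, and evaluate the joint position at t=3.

Δ: Δ0=7/2, Δ1=-3
row 1: diag=8, rhs=-39; c'=1/4, d'=-39/8
back: M1=-39/8
M: M0=0, M1=-39/8, M2=0
seg 0: a=-2, c=M0/2=0, d=(M1−M0)/(6·2)=-13/32, b=Δ0−h0·(2M0+M1)/6=41/8
seg 1: a=5, c=M1/2=-39/16, d=(M2−M1)/(6·2)=13/32, b=Δ1−h1·(2M1+M2)/6=1/4
t_q=3 → seg 1, τ=1; S=5+1/4·τ+-39/16·τ²+13/32·τ³=103/32

  seg 0: a=-2 b=41/8 c=0 d=-13/32
  seg 1: a=5 b=1/4 c=-39/16 d=13/32
S(3) = 103/32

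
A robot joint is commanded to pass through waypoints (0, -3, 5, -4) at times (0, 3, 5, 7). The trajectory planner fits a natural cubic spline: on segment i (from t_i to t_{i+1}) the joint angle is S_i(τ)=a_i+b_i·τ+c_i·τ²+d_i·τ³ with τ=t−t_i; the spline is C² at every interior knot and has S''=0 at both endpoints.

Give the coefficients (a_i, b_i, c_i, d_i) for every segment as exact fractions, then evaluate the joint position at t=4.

Δ: Δ0=-1, Δ1=4, Δ2=-9/2
row 1: diag=10, rhs=30; c'=1/5, d'=3
row 2: denom=8−2·1/5=38/5; d'=(-51−2·3)/(38/5)=-15/2
back: M2=-15/2
back: M1=3−1/5·-15/2=9/2
M: M0=0, M1=9/2, M2=-15/2, M3=0
seg 0: a=0, c=M0/2=0, d=(M1−M0)/(6·3)=1/4, b=Δ0−h0·(2M0+M1)/6=-13/4
seg 1: a=-3, c=M1/2=9/4, d=(M2−M1)/(6·2)=-1, b=Δ1−h1·(2M1+M2)/6=7/2
seg 2: a=5, c=M2/2=-15/4, d=(M3−M2)/(6·2)=5/8, b=Δ2−h2·(2M2+M3)/6=1/2
t_q=4 → seg 1, τ=1; S=-3+7/2·τ+9/4·τ²+-1·τ³=7/4

  seg 0: a=0 b=-13/4 c=0 d=1/4
  seg 1: a=-3 b=7/2 c=9/4 d=-1
  seg 2: a=5 b=1/2 c=-15/4 d=5/8
S(4) = 7/4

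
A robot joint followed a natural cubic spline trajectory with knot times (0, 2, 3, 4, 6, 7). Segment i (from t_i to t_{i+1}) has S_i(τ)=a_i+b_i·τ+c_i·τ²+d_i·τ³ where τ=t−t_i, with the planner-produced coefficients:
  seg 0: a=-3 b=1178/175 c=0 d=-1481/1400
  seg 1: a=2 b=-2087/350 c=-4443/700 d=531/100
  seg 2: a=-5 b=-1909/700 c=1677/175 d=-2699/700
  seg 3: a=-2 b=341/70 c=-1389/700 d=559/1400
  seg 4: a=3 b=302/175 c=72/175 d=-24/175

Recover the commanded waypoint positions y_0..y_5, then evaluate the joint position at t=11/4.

y_0=-3 y_1=2 y_2=-5 y_3=-2 y_4=3 y_5=5
S(11/4) = -170341/44800

y_0 = S_0(0) = a_0 = -3
y_1 = S_1(0) = a_1 = 2
y_2 = S_2(0) = a_2 = -5
y_3 = S_3(0) = a_3 = -2
y_4 = S_4(0) = a_4 = 3
y_5 = S_4(1) = 5
t_q=11/4 is in segment 1 (τ=3/4); S_1(τ)=-170341/44800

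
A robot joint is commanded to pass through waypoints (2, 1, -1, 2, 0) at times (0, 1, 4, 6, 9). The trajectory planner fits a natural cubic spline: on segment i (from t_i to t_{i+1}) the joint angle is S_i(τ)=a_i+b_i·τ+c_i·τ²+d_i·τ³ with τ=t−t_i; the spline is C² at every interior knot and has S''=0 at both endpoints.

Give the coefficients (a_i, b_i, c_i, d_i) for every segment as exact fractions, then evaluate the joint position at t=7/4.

Δ: Δ0=-1, Δ1=-2/3, Δ2=3/2, Δ3=-2/3
row 1: diag=8, rhs=2; c'=3/8, d'=1/4
row 2: denom=10−3·3/8=71/8; d'=(13−3·1/4)/(71/8)=98/71
row 3: denom=10−2·16/71=678/71; d'=(-13−2·98/71)/(678/71)=-373/226
back: M3=-373/226
back: M2=98/71−16/71·-373/226=198/113
back: M1=1/4−3/8·198/113=-46/113
M: M0=0, M1=-46/113, M2=198/113, M3=-373/226, M4=0
seg 0: a=2, c=M0/2=0, d=(M1−M0)/(6·1)=-23/339, b=Δ0−h0·(2M0+M1)/6=-316/339
seg 1: a=1, c=M1/2=-23/113, d=(M2−M1)/(6·3)=122/1017, b=Δ1−h1·(2M1+M2)/6=-385/339
seg 2: a=-1, c=M2/2=99/113, d=(M3−M2)/(6·2)=-769/2712, b=Δ2−h2·(2M2+M3)/6=299/339
seg 3: a=2, c=M3/2=-373/452, d=(M4−M3)/(6·3)=373/4068, b=Δ3−h3·(2M3+M4)/6=667/678
t_q=7/4 → seg 1, τ=3/4; S=1+-385/339·τ+-23/113·τ²+122/1017·τ³=305/3616

  seg 0: a=2 b=-316/339 c=0 d=-23/339
  seg 1: a=1 b=-385/339 c=-23/113 d=122/1017
  seg 2: a=-1 b=299/339 c=99/113 d=-769/2712
  seg 3: a=2 b=667/678 c=-373/452 d=373/4068
S(7/4) = 305/3616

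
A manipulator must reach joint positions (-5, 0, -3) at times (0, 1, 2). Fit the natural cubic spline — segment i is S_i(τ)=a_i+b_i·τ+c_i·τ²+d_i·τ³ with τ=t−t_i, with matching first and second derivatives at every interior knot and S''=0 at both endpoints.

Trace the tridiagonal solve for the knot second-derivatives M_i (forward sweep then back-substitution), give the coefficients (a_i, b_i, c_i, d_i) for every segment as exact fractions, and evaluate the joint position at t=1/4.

Δ: Δ0=5, Δ1=-3
row 1: diag=4, rhs=-48; c'=1/4, d'=-12
back: M1=-12
M: M0=0, M1=-12, M2=0
seg 0: a=-5, c=M0/2=0, d=(M1−M0)/(6·1)=-2, b=Δ0−h0·(2M0+M1)/6=7
seg 1: a=0, c=M1/2=-6, d=(M2−M1)/(6·1)=2, b=Δ1−h1·(2M1+M2)/6=1
t_q=1/4 → seg 0, τ=1/4; S=-5+7·τ+0·τ²+-2·τ³=-105/32

  seg 0: a=-5 b=7 c=0 d=-2
  seg 1: a=0 b=1 c=-6 d=2
S(1/4) = -105/32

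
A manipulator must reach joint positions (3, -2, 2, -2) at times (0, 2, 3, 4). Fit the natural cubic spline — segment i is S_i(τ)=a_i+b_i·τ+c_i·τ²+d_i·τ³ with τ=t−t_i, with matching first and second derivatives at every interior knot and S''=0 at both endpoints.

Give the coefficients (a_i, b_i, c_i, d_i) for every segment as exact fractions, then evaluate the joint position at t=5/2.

  seg 0: a=3 b=-251/46 c=0 d=17/23
  seg 1: a=-2 b=157/46 c=102/23 d=-177/46
  seg 2: a=2 b=17/23 c=-327/46 d=109/46
S(5/2) = 123/368

Δ: Δ0=-5/2, Δ1=4, Δ2=-4
row 1: diag=6, rhs=39; c'=1/6, d'=13/2
row 2: denom=4−1·1/6=23/6; d'=(-48−1·13/2)/(23/6)=-327/23
back: M2=-327/23
back: M1=13/2−1/6·-327/23=204/23
M: M0=0, M1=204/23, M2=-327/23, M3=0
seg 0: a=3, c=M0/2=0, d=(M1−M0)/(6·2)=17/23, b=Δ0−h0·(2M0+M1)/6=-251/46
seg 1: a=-2, c=M1/2=102/23, d=(M2−M1)/(6·1)=-177/46, b=Δ1−h1·(2M1+M2)/6=157/46
seg 2: a=2, c=M2/2=-327/46, d=(M3−M2)/(6·1)=109/46, b=Δ2−h2·(2M2+M3)/6=17/23
t_q=5/2 → seg 1, τ=1/2; S=-2+157/46·τ+102/23·τ²+-177/46·τ³=123/368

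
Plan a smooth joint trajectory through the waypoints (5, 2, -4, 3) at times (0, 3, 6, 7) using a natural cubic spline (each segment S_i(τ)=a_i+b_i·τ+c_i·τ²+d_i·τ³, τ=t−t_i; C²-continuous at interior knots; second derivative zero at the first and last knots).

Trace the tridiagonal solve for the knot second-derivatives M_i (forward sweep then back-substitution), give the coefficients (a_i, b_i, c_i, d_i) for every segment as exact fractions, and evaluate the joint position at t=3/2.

Δ: Δ0=-1, Δ1=-2, Δ2=7
row 1: diag=12, rhs=-6; c'=1/4, d'=-1/2
row 2: denom=8−3·1/4=29/4; d'=(54−3·-1/2)/(29/4)=222/29
back: M2=222/29
back: M1=-1/2−1/4·222/29=-70/29
M: M0=0, M1=-70/29, M2=222/29, M3=0
seg 0: a=5, c=M0/2=0, d=(M1−M0)/(6·3)=-35/261, b=Δ0−h0·(2M0+M1)/6=6/29
seg 1: a=2, c=M1/2=-35/29, d=(M2−M1)/(6·3)=146/261, b=Δ1−h1·(2M1+M2)/6=-99/29
seg 2: a=-4, c=M2/2=111/29, d=(M3−M2)/(6·1)=-37/29, b=Δ2−h2·(2M2+M3)/6=129/29
t_q=3/2 → seg 0, τ=3/2; S=5+6/29·τ+0·τ²+-35/261·τ³=1127/232

  seg 0: a=5 b=6/29 c=0 d=-35/261
  seg 1: a=2 b=-99/29 c=-35/29 d=146/261
  seg 2: a=-4 b=129/29 c=111/29 d=-37/29
S(3/2) = 1127/232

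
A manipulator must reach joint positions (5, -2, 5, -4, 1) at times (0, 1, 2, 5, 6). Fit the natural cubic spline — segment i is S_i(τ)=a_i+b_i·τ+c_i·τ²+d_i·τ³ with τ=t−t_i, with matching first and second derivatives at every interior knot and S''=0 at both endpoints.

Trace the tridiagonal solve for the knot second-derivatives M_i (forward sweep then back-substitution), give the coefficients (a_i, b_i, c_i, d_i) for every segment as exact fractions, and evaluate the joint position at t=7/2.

  seg 0: a=5 b=-1179/106 c=0 d=437/106
  seg 1: a=-2 b=66/53 c=1311/106 d=-701/106
  seg 2: a=5 b=651/106 c=-396/53 d=469/318
  seg 3: a=-4 b=60/53 c=615/106 d=-205/106
S(7/2) = 2017/848

Δ: Δ0=-7, Δ1=7, Δ2=-3, Δ3=5
row 1: diag=4, rhs=84; c'=1/4, d'=21
row 2: denom=8−1·1/4=31/4; d'=(-60−1·21)/(31/4)=-324/31
row 3: denom=8−3·12/31=212/31; d'=(48−3·-324/31)/(212/31)=615/53
back: M3=615/53
back: M2=-324/31−12/31·615/53=-792/53
back: M1=21−1/4·-792/53=1311/53
M: M0=0, M1=1311/53, M2=-792/53, M3=615/53, M4=0
seg 0: a=5, c=M0/2=0, d=(M1−M0)/(6·1)=437/106, b=Δ0−h0·(2M0+M1)/6=-1179/106
seg 1: a=-2, c=M1/2=1311/106, d=(M2−M1)/(6·1)=-701/106, b=Δ1−h1·(2M1+M2)/6=66/53
seg 2: a=5, c=M2/2=-396/53, d=(M3−M2)/(6·3)=469/318, b=Δ2−h2·(2M2+M3)/6=651/106
seg 3: a=-4, c=M3/2=615/106, d=(M4−M3)/(6·1)=-205/106, b=Δ3−h3·(2M3+M4)/6=60/53
t_q=7/2 → seg 2, τ=3/2; S=5+651/106·τ+-396/53·τ²+469/318·τ³=2017/848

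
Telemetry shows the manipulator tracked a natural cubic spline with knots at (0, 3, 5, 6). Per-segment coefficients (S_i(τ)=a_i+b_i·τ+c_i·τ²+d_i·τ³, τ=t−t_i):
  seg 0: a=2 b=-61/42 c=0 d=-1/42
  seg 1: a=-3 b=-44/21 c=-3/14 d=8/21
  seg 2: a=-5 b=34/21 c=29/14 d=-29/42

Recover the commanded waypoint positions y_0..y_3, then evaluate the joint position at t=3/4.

y_0 = S_0(0) = a_0 = 2
y_1 = S_1(0) = a_1 = -3
y_2 = S_2(0) = a_2 = -5
y_3 = S_2(1) = -2
t_q=3/4 is in segment 0 (τ=3/4); S_0(τ)=807/896

y_0=2 y_1=-3 y_2=-5 y_3=-2
S(3/4) = 807/896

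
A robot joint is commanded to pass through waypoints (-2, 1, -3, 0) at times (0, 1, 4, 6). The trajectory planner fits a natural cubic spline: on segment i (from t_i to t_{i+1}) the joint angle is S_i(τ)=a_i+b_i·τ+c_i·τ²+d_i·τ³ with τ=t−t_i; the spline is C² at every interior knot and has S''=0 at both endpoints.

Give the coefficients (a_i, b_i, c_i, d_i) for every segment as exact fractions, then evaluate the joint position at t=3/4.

Δ: Δ0=3, Δ1=-4/3, Δ2=3/2
row 1: diag=8, rhs=-26; c'=3/8, d'=-13/4
row 2: denom=10−3·3/8=71/8; d'=(17−3·-13/4)/(71/8)=214/71
back: M2=214/71
back: M1=-13/4−3/8·214/71=-311/71
M: M0=0, M1=-311/71, M2=214/71, M3=0
seg 0: a=-2, c=M0/2=0, d=(M1−M0)/(6·1)=-311/426, b=Δ0−h0·(2M0+M1)/6=1589/426
seg 1: a=1, c=M1/2=-311/142, d=(M2−M1)/(6·3)=175/426, b=Δ1−h1·(2M1+M2)/6=328/213
seg 2: a=-3, c=M2/2=107/71, d=(M3−M2)/(6·2)=-107/426, b=Δ2−h2·(2M2+M3)/6=-217/426
t_q=3/4 → seg 0, τ=3/4; S=-2+1589/426·τ+0·τ²+-311/426·τ³=4449/9088

  seg 0: a=-2 b=1589/426 c=0 d=-311/426
  seg 1: a=1 b=328/213 c=-311/142 d=175/426
  seg 2: a=-3 b=-217/426 c=107/71 d=-107/426
S(3/4) = 4449/9088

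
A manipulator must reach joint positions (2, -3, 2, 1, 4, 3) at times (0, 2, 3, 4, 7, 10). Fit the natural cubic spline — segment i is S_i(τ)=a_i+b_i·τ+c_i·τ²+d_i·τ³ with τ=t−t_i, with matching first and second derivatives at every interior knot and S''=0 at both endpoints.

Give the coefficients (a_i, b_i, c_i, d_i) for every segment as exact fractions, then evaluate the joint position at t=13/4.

  seg 0: a=2 b=-21925/3858 c=0 d=1535/1929
  seg 1: a=-3 b=14915/3858 c=3070/643 d=-14045/3858
  seg 2: a=2 b=4810/1929 c=-7905/1286 d=10237/3858
  seg 3: a=1 b=-7099/3858 c=1166/643 d=-10031/34722
  seg 4: a=4 b=2392/1929 c=-3035/3858 d=3035/34722
S(13/4) = 187707/82304

Δ: Δ0=-5/2, Δ1=5, Δ2=-1, Δ3=1, Δ4=-1/3
row 1: diag=6, rhs=45; c'=1/6, d'=15/2
row 2: denom=4−1·1/6=23/6; d'=(-36−1·15/2)/(23/6)=-261/23
row 3: denom=8−1·6/23=178/23; d'=(12−1·-261/23)/(178/23)=537/178
row 4: denom=12−3·69/178=1929/178; d'=(-8−3·537/178)/(1929/178)=-3035/1929
back: M4=-3035/1929
back: M3=537/178−69/178·-3035/1929=2332/643
back: M2=-261/23−6/23·2332/643=-7905/643
back: M1=15/2−1/6·-7905/643=6140/643
M: M0=0, M1=6140/643, M2=-7905/643, M3=2332/643, M4=-3035/1929, M5=0
seg 0: a=2, c=M0/2=0, d=(M1−M0)/(6·2)=1535/1929, b=Δ0−h0·(2M0+M1)/6=-21925/3858
seg 1: a=-3, c=M1/2=3070/643, d=(M2−M1)/(6·1)=-14045/3858, b=Δ1−h1·(2M1+M2)/6=14915/3858
seg 2: a=2, c=M2/2=-7905/1286, d=(M3−M2)/(6·1)=10237/3858, b=Δ2−h2·(2M2+M3)/6=4810/1929
seg 3: a=1, c=M3/2=1166/643, d=(M4−M3)/(6·3)=-10031/34722, b=Δ3−h3·(2M3+M4)/6=-7099/3858
seg 4: a=4, c=M4/2=-3035/3858, d=(M5−M4)/(6·3)=3035/34722, b=Δ4−h4·(2M4+M5)/6=2392/1929
t_q=13/4 → seg 2, τ=1/4; S=2+4810/1929·τ+-7905/1286·τ²+10237/3858·τ³=187707/82304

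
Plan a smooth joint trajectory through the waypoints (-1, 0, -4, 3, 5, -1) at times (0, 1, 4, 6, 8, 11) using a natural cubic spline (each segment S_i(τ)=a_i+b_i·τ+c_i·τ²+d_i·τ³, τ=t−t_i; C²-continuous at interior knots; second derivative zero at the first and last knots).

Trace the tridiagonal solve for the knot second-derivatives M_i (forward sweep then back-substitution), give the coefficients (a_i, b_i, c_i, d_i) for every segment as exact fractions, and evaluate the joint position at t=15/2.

Δ: Δ0=1, Δ1=-4/3, Δ2=7/2, Δ3=1, Δ4=-2
row 1: diag=8, rhs=-14; c'=3/8, d'=-7/4
row 2: denom=10−3·3/8=71/8; d'=(29−3·-7/4)/(71/8)=274/71
row 3: denom=8−2·16/71=536/71; d'=(-15−2·274/71)/(536/71)=-1613/536
row 4: denom=10−2·71/268=1269/134; d'=(-18−2·-1613/536)/(1269/134)=-3211/2538
back: M4=-3211/2538
back: M3=-1613/536−71/268·-3211/2538=-6787/2538
back: M2=274/71−16/71·-6787/2538=5662/1269
back: M1=-7/4−3/8·5662/1269=-1448/423
M: M0=0, M1=-1448/423, M2=5662/1269, M3=-6787/2538, M4=-3211/2538, M5=0
seg 0: a=-1, c=M0/2=0, d=(M1−M0)/(6·1)=-724/1269, b=Δ0−h0·(2M0+M1)/6=1993/1269
seg 1: a=0, c=M1/2=-724/423, d=(M2−M1)/(6·3)=5003/11421, b=Δ1−h1·(2M1+M2)/6=-179/1269
seg 2: a=-4, c=M2/2=2831/1269, d=(M3−M2)/(6·2)=-6037/10152, b=Δ2−h2·(2M2+M3)/6=1798/1269
seg 3: a=3, c=M3/2=-6787/5076, d=(M4−M3)/(6·2)=149/1269, b=Δ3−h3·(2M3+M4)/6=2711/846
seg 4: a=5, c=M4/2=-3211/5076, d=(M5−M4)/(6·3)=3211/45684, b=Δ4−h4·(2M4+M5)/6=-1865/2538
t_q=15/2 → seg 3, τ=3/2; S=3+2711/846·τ+-6787/5076·τ²+149/1269·τ³=11719/2256

  seg 0: a=-1 b=1993/1269 c=0 d=-724/1269
  seg 1: a=0 b=-179/1269 c=-724/423 d=5003/11421
  seg 2: a=-4 b=1798/1269 c=2831/1269 d=-6037/10152
  seg 3: a=3 b=2711/846 c=-6787/5076 d=149/1269
  seg 4: a=5 b=-1865/2538 c=-3211/5076 d=3211/45684
S(15/2) = 11719/2256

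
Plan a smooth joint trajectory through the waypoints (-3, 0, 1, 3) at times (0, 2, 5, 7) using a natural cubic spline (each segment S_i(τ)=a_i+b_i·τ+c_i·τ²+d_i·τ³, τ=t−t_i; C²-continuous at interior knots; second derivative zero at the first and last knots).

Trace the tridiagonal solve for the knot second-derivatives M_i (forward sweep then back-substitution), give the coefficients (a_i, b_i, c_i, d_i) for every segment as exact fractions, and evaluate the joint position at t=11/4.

Δ: Δ0=3/2, Δ1=1/3, Δ2=1
row 1: diag=10, rhs=-7; c'=3/10, d'=-7/10
row 2: denom=10−3·3/10=91/10; d'=(4−3·-7/10)/(91/10)=61/91
back: M2=61/91
back: M1=-7/10−3/10·61/91=-82/91
M: M0=0, M1=-82/91, M2=61/91, M3=0
seg 0: a=-3, c=M0/2=0, d=(M1−M0)/(6·2)=-41/546, b=Δ0−h0·(2M0+M1)/6=983/546
seg 1: a=0, c=M1/2=-41/91, d=(M2−M1)/(6·3)=11/126, b=Δ1−h1·(2M1+M2)/6=491/546
seg 2: a=1, c=M2/2=61/182, d=(M3−M2)/(6·2)=-61/1092, b=Δ2−h2·(2M2+M3)/6=151/273
t_q=11/4 → seg 1, τ=3/4; S=0+491/546·τ+-41/91·τ²+11/126·τ³=5333/11648

  seg 0: a=-3 b=983/546 c=0 d=-41/546
  seg 1: a=0 b=491/546 c=-41/91 d=11/126
  seg 2: a=1 b=151/273 c=61/182 d=-61/1092
S(11/4) = 5333/11648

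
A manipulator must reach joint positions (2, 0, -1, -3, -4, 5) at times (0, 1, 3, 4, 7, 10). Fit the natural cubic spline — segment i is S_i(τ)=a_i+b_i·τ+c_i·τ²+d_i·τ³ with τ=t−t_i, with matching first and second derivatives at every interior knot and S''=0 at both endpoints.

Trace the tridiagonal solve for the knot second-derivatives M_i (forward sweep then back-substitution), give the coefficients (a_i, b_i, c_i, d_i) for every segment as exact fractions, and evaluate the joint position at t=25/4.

  seg 0: a=2 b=-3235/1356 c=0 d=523/1356
  seg 1: a=0 b=-833/678 c=523/452 d=-1075/2712
  seg 2: a=-1 b=-460/339 c=-138/113 d=196/339
  seg 3: a=-3 b=-700/339 c=58/113 d=65/3051
  seg 4: a=-4 b=539/339 c=239/339 d=-239/3051
S(25/4) = -34749/7232

Δ: Δ0=-2, Δ1=-1/2, Δ2=-2, Δ3=-1/3, Δ4=3
row 1: diag=6, rhs=9; c'=1/3, d'=3/2
row 2: denom=6−2·1/3=16/3; d'=(-9−2·3/2)/(16/3)=-9/4
row 3: denom=8−1·3/16=125/16; d'=(10−1·-9/4)/(125/16)=196/125
row 4: denom=12−3·48/125=1356/125; d'=(20−3·196/125)/(1356/125)=478/339
back: M4=478/339
back: M3=196/125−48/125·478/339=116/113
back: M2=-9/4−3/16·116/113=-276/113
back: M1=3/2−1/3·-276/113=523/226
M: M0=0, M1=523/226, M2=-276/113, M3=116/113, M4=478/339, M5=0
seg 0: a=2, c=M0/2=0, d=(M1−M0)/(6·1)=523/1356, b=Δ0−h0·(2M0+M1)/6=-3235/1356
seg 1: a=0, c=M1/2=523/452, d=(M2−M1)/(6·2)=-1075/2712, b=Δ1−h1·(2M1+M2)/6=-833/678
seg 2: a=-1, c=M2/2=-138/113, d=(M3−M2)/(6·1)=196/339, b=Δ2−h2·(2M2+M3)/6=-460/339
seg 3: a=-3, c=M3/2=58/113, d=(M4−M3)/(6·3)=65/3051, b=Δ3−h3·(2M3+M4)/6=-700/339
seg 4: a=-4, c=M4/2=239/339, d=(M5−M4)/(6·3)=-239/3051, b=Δ4−h4·(2M4+M5)/6=539/339
t_q=25/4 → seg 3, τ=9/4; S=-3+-700/339·τ+58/113·τ²+65/3051·τ³=-34749/7232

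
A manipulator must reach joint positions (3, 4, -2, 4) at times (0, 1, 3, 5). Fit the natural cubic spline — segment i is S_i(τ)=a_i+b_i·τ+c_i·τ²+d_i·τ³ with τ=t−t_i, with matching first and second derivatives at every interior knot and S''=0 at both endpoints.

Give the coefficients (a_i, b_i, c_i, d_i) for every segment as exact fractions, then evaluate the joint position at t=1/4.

Δ: Δ0=1, Δ1=-3, Δ2=3
row 1: diag=6, rhs=-24; c'=1/3, d'=-4
row 2: denom=8−2·1/3=22/3; d'=(36−2·-4)/(22/3)=6
back: M2=6
back: M1=-4−1/3·6=-6
M: M0=0, M1=-6, M2=6, M3=0
seg 0: a=3, c=M0/2=0, d=(M1−M0)/(6·1)=-1, b=Δ0−h0·(2M0+M1)/6=2
seg 1: a=4, c=M1/2=-3, d=(M2−M1)/(6·2)=1, b=Δ1−h1·(2M1+M2)/6=-1
seg 2: a=-2, c=M2/2=3, d=(M3−M2)/(6·2)=-1/2, b=Δ2−h2·(2M2+M3)/6=-1
t_q=1/4 → seg 0, τ=1/4; S=3+2·τ+0·τ²+-1·τ³=223/64

  seg 0: a=3 b=2 c=0 d=-1
  seg 1: a=4 b=-1 c=-3 d=1
  seg 2: a=-2 b=-1 c=3 d=-1/2
S(1/4) = 223/64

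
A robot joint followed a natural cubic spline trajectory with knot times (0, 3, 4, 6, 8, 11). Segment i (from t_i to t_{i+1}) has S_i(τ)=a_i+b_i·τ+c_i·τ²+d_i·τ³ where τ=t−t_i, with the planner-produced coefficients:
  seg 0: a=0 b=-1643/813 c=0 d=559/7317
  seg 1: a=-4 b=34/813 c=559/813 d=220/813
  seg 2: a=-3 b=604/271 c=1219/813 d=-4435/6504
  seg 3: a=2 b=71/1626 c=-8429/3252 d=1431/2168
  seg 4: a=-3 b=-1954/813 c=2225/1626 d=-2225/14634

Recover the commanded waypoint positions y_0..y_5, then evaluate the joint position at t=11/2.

y_0=0 y_1=-4 y_2=-3 y_3=2 y_4=-3 y_5=-2
S(11/2) = 24549/17344

y_0 = S_0(0) = a_0 = 0
y_1 = S_1(0) = a_1 = -4
y_2 = S_2(0) = a_2 = -3
y_3 = S_3(0) = a_3 = 2
y_4 = S_4(0) = a_4 = -3
y_5 = S_4(3) = -2
t_q=11/2 is in segment 2 (τ=3/2); S_2(τ)=24549/17344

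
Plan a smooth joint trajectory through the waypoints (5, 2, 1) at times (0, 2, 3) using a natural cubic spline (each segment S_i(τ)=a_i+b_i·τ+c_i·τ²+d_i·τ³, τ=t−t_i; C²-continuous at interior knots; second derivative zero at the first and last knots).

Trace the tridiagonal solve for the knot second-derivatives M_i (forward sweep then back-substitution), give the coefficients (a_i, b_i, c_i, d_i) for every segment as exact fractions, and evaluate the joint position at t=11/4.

  seg 0: a=5 b=-5/3 c=0 d=1/24
  seg 1: a=2 b=-7/6 c=1/4 d=-1/12
S(11/4) = 315/256

Δ: Δ0=-3/2, Δ1=-1
row 1: diag=6, rhs=3; c'=1/6, d'=1/2
back: M1=1/2
M: M0=0, M1=1/2, M2=0
seg 0: a=5, c=M0/2=0, d=(M1−M0)/(6·2)=1/24, b=Δ0−h0·(2M0+M1)/6=-5/3
seg 1: a=2, c=M1/2=1/4, d=(M2−M1)/(6·1)=-1/12, b=Δ1−h1·(2M1+M2)/6=-7/6
t_q=11/4 → seg 1, τ=3/4; S=2+-7/6·τ+1/4·τ²+-1/12·τ³=315/256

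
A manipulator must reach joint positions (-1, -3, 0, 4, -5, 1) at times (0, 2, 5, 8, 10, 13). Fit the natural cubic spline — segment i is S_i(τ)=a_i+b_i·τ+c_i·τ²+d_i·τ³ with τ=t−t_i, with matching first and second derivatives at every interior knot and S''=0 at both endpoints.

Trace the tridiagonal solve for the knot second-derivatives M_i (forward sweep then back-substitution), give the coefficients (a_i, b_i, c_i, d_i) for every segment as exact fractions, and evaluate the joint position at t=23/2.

Δ: Δ0=-1, Δ1=1, Δ2=4/3, Δ3=-9/2, Δ4=2
row 1: diag=10, rhs=12; c'=3/10, d'=6/5
row 2: denom=12−3·3/10=111/10; d'=(2−3·6/5)/(111/10)=-16/111
row 3: denom=10−3·10/37=340/37; d'=(-35−3·-16/111)/(340/37)=-1279/340
row 4: denom=10−2·37/170=813/85; d'=(39−2·-1279/340)/(813/85)=7909/1626
back: M4=7909/1626
back: M3=-1279/340−37/170·7909/1626=-3919/813
back: M2=-16/111−10/37·-3919/813=314/271
back: M1=6/5−3/10·314/271=231/271
M: M0=0, M1=231/271, M2=314/271, M3=-3919/813, M4=7909/1626, M5=0
seg 0: a=-1, c=M0/2=0, d=(M1−M0)/(6·2)=77/1084, b=Δ0−h0·(2M0+M1)/6=-348/271
seg 1: a=-3, c=M1/2=231/542, d=(M2−M1)/(6·3)=83/4878, b=Δ1−h1·(2M1+M2)/6=-117/271
seg 2: a=0, c=M2/2=157/271, d=(M3−M2)/(6·3)=-4861/14634, b=Δ2−h2·(2M2+M3)/6=1401/542
seg 3: a=4, c=M3/2=-3919/1626, d=(M4−M3)/(6·2)=5249/6504, b=Δ3−h3·(2M3+M4)/6=-788/271
seg 4: a=-5, c=M4/2=7909/3252, d=(M5−M4)/(6·3)=-7909/29268, b=Δ4−h4·(2M4+M5)/6=-4657/1626
t_q=23/2 → seg 4, τ=3/2; S=-5+-4657/1626·τ+7909/3252·τ²+-7909/29268·τ³=-41071/8672

  seg 0: a=-1 b=-348/271 c=0 d=77/1084
  seg 1: a=-3 b=-117/271 c=231/542 d=83/4878
  seg 2: a=0 b=1401/542 c=157/271 d=-4861/14634
  seg 3: a=4 b=-788/271 c=-3919/1626 d=5249/6504
  seg 4: a=-5 b=-4657/1626 c=7909/3252 d=-7909/29268
S(23/2) = -41071/8672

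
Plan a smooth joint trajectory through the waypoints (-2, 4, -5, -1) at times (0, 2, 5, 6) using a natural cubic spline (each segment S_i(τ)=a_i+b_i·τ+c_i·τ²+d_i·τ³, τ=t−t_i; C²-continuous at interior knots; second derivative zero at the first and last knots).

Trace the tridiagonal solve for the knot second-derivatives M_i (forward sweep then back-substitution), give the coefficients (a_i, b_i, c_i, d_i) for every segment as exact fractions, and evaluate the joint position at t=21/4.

Δ: Δ0=3, Δ1=-3, Δ2=4
row 1: diag=10, rhs=-36; c'=3/10, d'=-18/5
row 2: denom=8−3·3/10=71/10; d'=(42−3·-18/5)/(71/10)=528/71
back: M2=528/71
back: M1=-18/5−3/10·528/71=-414/71
M: M0=0, M1=-414/71, M2=528/71, M3=0
seg 0: a=-2, c=M0/2=0, d=(M1−M0)/(6·2)=-69/142, b=Δ0−h0·(2M0+M1)/6=351/71
seg 1: a=4, c=M1/2=-207/71, d=(M2−M1)/(6·3)=157/213, b=Δ1−h1·(2M1+M2)/6=-63/71
seg 2: a=-5, c=M2/2=264/71, d=(M3−M2)/(6·1)=-88/71, b=Δ2−h2·(2M2+M3)/6=108/71
t_q=21/4 → seg 2, τ=1/4; S=-5+108/71·τ+264/71·τ²+-88/71·τ³=-2503/568

  seg 0: a=-2 b=351/71 c=0 d=-69/142
  seg 1: a=4 b=-63/71 c=-207/71 d=157/213
  seg 2: a=-5 b=108/71 c=264/71 d=-88/71
S(21/4) = -2503/568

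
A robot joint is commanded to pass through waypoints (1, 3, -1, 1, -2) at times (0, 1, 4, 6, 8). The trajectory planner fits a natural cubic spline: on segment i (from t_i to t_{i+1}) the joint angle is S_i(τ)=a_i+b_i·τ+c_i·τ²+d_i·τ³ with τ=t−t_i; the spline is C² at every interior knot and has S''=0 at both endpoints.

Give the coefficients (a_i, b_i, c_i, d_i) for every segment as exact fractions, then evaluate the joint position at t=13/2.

  seg 0: a=1 b=4189/1608 c=0 d=-973/1608
  seg 1: a=3 b=635/804 c=-973/536 d=1781/4824
  seg 2: a=-1 b=-215/1608 c=101/67 d=-3025/6432
  seg 3: a=1 b=203/804 c=-1409/1072 d=1409/6432
S(13/2) = 14151/17152

Δ: Δ0=2, Δ1=-4/3, Δ2=1, Δ3=-3/2
row 1: diag=8, rhs=-20; c'=3/8, d'=-5/2
row 2: denom=10−3·3/8=71/8; d'=(14−3·-5/2)/(71/8)=172/71
row 3: denom=8−2·16/71=536/71; d'=(-15−2·172/71)/(536/71)=-1409/536
back: M3=-1409/536
back: M2=172/71−16/71·-1409/536=202/67
back: M1=-5/2−3/8·202/67=-973/268
M: M0=0, M1=-973/268, M2=202/67, M3=-1409/536, M4=0
seg 0: a=1, c=M0/2=0, d=(M1−M0)/(6·1)=-973/1608, b=Δ0−h0·(2M0+M1)/6=4189/1608
seg 1: a=3, c=M1/2=-973/536, d=(M2−M1)/(6·3)=1781/4824, b=Δ1−h1·(2M1+M2)/6=635/804
seg 2: a=-1, c=M2/2=101/67, d=(M3−M2)/(6·2)=-3025/6432, b=Δ2−h2·(2M2+M3)/6=-215/1608
seg 3: a=1, c=M3/2=-1409/1072, d=(M4−M3)/(6·2)=1409/6432, b=Δ3−h3·(2M3+M4)/6=203/804
t_q=13/2 → seg 3, τ=1/2; S=1+203/804·τ+-1409/1072·τ²+1409/6432·τ³=14151/17152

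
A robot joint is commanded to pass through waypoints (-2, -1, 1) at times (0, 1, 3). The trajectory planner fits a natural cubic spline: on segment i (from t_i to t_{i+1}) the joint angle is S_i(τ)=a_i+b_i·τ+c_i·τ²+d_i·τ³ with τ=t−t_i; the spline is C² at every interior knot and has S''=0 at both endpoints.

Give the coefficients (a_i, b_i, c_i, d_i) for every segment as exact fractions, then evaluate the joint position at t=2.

  seg 0: a=-2 b=1 c=0 d=0
  seg 1: a=-1 b=1 c=0 d=0
S(2) = 0

Δ: Δ0=1, Δ1=1
row 1: diag=6, rhs=0; c'=1/3, d'=0
back: M1=0
M: M0=0, M1=0, M2=0
seg 0: a=-2, c=M0/2=0, d=(M1−M0)/(6·1)=0, b=Δ0−h0·(2M0+M1)/6=1
seg 1: a=-1, c=M1/2=0, d=(M2−M1)/(6·2)=0, b=Δ1−h1·(2M1+M2)/6=1
t_q=2 → seg 1, τ=1; S=-1+1·τ+0·τ²+0·τ³=0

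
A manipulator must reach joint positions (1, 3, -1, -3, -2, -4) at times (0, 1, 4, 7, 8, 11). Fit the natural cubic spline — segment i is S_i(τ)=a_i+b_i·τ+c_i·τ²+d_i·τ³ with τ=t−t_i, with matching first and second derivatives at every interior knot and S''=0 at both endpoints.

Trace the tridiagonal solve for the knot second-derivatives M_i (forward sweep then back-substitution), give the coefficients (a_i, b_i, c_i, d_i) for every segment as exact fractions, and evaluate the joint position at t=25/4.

  seg 0: a=1 b=4027/1635 c=0 d=-757/1635
  seg 1: a=3 b=1756/1635 c=-757/545 d=959/4905
  seg 2: a=-1 b=-3239/1635 c=202/545 d=331/14715
  seg 3: a=-3 b=278/327 c=937/1635 d=-692/1635
  seg 4: a=-2 b=396/545 c=-1139/1635 d=1139/14715
S(25/4) = -115967/34880

Δ: Δ0=2, Δ1=-4/3, Δ2=-2/3, Δ3=1, Δ4=-2/3
row 1: diag=8, rhs=-20; c'=3/8, d'=-5/2
row 2: denom=12−3·3/8=87/8; d'=(4−3·-5/2)/(87/8)=92/87
row 3: denom=8−3·8/29=208/29; d'=(10−3·92/87)/(208/29)=99/104
row 4: denom=8−1·29/208=1635/208; d'=(-10−1·99/104)/(1635/208)=-2278/1635
back: M4=-2278/1635
back: M3=99/104−29/208·-2278/1635=1874/1635
back: M2=92/87−8/29·1874/1635=404/545
back: M1=-5/2−3/8·404/545=-1514/545
M: M0=0, M1=-1514/545, M2=404/545, M3=1874/1635, M4=-2278/1635, M5=0
seg 0: a=1, c=M0/2=0, d=(M1−M0)/(6·1)=-757/1635, b=Δ0−h0·(2M0+M1)/6=4027/1635
seg 1: a=3, c=M1/2=-757/545, d=(M2−M1)/(6·3)=959/4905, b=Δ1−h1·(2M1+M2)/6=1756/1635
seg 2: a=-1, c=M2/2=202/545, d=(M3−M2)/(6·3)=331/14715, b=Δ2−h2·(2M2+M3)/6=-3239/1635
seg 3: a=-3, c=M3/2=937/1635, d=(M4−M3)/(6·1)=-692/1635, b=Δ3−h3·(2M3+M4)/6=278/327
seg 4: a=-2, c=M4/2=-1139/1635, d=(M5−M4)/(6·3)=1139/14715, b=Δ4−h4·(2M4+M5)/6=396/545
t_q=25/4 → seg 2, τ=9/4; S=-1+-3239/1635·τ+202/545·τ²+331/14715·τ³=-115967/34880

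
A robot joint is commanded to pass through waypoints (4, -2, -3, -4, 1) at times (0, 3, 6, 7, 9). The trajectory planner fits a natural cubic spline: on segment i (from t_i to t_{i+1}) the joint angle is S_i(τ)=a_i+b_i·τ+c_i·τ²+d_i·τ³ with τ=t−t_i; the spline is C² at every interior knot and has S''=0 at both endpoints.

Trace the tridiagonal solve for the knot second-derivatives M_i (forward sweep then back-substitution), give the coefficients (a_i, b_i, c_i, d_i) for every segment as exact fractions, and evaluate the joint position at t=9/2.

  seg 0: a=4 b=-529/204 c=0 d=121/1836
  seg 1: a=-2 b=-83/102 c=121/204 d=-265/1836
  seg 2: a=-3 b=-235/204 c=-12/17 d=175/204
  seg 3: a=-4 b=1/102 c=127/68 d=-127/408
S(9/2) = -1291/544

Δ: Δ0=-2, Δ1=-1/3, Δ2=-1, Δ3=5/2
row 1: diag=12, rhs=10; c'=1/4, d'=5/6
row 2: denom=8−3·1/4=29/4; d'=(-4−3·5/6)/(29/4)=-26/29
row 3: denom=6−1·4/29=170/29; d'=(21−1·-26/29)/(170/29)=127/34
back: M3=127/34
back: M2=-26/29−4/29·127/34=-24/17
back: M1=5/6−1/4·-24/17=121/102
M: M0=0, M1=121/102, M2=-24/17, M3=127/34, M4=0
seg 0: a=4, c=M0/2=0, d=(M1−M0)/(6·3)=121/1836, b=Δ0−h0·(2M0+M1)/6=-529/204
seg 1: a=-2, c=M1/2=121/204, d=(M2−M1)/(6·3)=-265/1836, b=Δ1−h1·(2M1+M2)/6=-83/102
seg 2: a=-3, c=M2/2=-12/17, d=(M3−M2)/(6·1)=175/204, b=Δ2−h2·(2M2+M3)/6=-235/204
seg 3: a=-4, c=M3/2=127/68, d=(M4−M3)/(6·2)=-127/408, b=Δ3−h3·(2M3+M4)/6=1/102
t_q=9/2 → seg 1, τ=3/2; S=-2+-83/102·τ+121/204·τ²+-265/1836·τ³=-1291/544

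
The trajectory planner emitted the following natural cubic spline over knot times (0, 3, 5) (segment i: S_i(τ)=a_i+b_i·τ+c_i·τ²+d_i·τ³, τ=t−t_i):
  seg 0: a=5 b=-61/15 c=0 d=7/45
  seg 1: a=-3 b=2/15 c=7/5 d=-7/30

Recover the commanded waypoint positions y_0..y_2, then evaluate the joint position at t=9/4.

y_0=5 y_1=-3 y_2=1
S(9/4) = -761/320

y_0 = S_0(0) = a_0 = 5
y_1 = S_1(0) = a_1 = -3
y_2 = S_1(2) = 1
t_q=9/4 is in segment 0 (τ=9/4); S_0(τ)=-761/320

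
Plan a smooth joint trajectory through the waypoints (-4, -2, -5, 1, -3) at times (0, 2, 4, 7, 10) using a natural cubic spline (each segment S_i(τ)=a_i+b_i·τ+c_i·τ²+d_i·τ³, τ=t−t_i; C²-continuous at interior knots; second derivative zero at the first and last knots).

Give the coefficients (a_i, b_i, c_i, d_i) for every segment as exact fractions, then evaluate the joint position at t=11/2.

  seg 0: a=-4 b=229/120 c=0 d=-109/480
  seg 1: a=-2 b=-49/60 c=-109/80 d=49/96
  seg 2: a=-5 b=-17/120 c=17/10 d=-71/216
  seg 3: a=1 b=71/60 c=-151/120 d=151/1080
S(11/2) = -799/320

Δ: Δ0=1, Δ1=-3/2, Δ2=2, Δ3=-4/3
row 1: diag=8, rhs=-15; c'=1/4, d'=-15/8
row 2: denom=10−2·1/4=19/2; d'=(21−2·-15/8)/(19/2)=99/38
row 3: denom=12−3·6/19=210/19; d'=(-20−3·99/38)/(210/19)=-151/60
back: M3=-151/60
back: M2=99/38−6/19·-151/60=17/5
back: M1=-15/8−1/4·17/5=-109/40
M: M0=0, M1=-109/40, M2=17/5, M3=-151/60, M4=0
seg 0: a=-4, c=M0/2=0, d=(M1−M0)/(6·2)=-109/480, b=Δ0−h0·(2M0+M1)/6=229/120
seg 1: a=-2, c=M1/2=-109/80, d=(M2−M1)/(6·2)=49/96, b=Δ1−h1·(2M1+M2)/6=-49/60
seg 2: a=-5, c=M2/2=17/10, d=(M3−M2)/(6·3)=-71/216, b=Δ2−h2·(2M2+M3)/6=-17/120
seg 3: a=1, c=M3/2=-151/120, d=(M4−M3)/(6·3)=151/1080, b=Δ3−h3·(2M3+M4)/6=71/60
t_q=11/2 → seg 2, τ=3/2; S=-5+-17/120·τ+17/10·τ²+-71/216·τ³=-799/320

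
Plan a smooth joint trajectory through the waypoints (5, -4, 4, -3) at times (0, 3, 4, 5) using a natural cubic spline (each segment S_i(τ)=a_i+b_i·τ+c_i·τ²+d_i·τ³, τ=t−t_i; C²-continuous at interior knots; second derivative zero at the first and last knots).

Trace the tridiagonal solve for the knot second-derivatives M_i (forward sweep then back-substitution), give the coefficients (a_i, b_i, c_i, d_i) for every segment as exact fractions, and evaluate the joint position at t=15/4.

  seg 0: a=5 b=-270/31 c=0 d=59/93
  seg 1: a=-4 b=261/31 c=177/31 d=-190/31
  seg 2: a=4 b=45/31 c=-393/31 d=131/31
S(15/4) = 2917/992

Δ: Δ0=-3, Δ1=8, Δ2=-7
row 1: diag=8, rhs=66; c'=1/8, d'=33/4
row 2: denom=4−1·1/8=31/8; d'=(-90−1·33/4)/(31/8)=-786/31
back: M2=-786/31
back: M1=33/4−1/8·-786/31=354/31
M: M0=0, M1=354/31, M2=-786/31, M3=0
seg 0: a=5, c=M0/2=0, d=(M1−M0)/(6·3)=59/93, b=Δ0−h0·(2M0+M1)/6=-270/31
seg 1: a=-4, c=M1/2=177/31, d=(M2−M1)/(6·1)=-190/31, b=Δ1−h1·(2M1+M2)/6=261/31
seg 2: a=4, c=M2/2=-393/31, d=(M3−M2)/(6·1)=131/31, b=Δ2−h2·(2M2+M3)/6=45/31
t_q=15/4 → seg 1, τ=3/4; S=-4+261/31·τ+177/31·τ²+-190/31·τ³=2917/992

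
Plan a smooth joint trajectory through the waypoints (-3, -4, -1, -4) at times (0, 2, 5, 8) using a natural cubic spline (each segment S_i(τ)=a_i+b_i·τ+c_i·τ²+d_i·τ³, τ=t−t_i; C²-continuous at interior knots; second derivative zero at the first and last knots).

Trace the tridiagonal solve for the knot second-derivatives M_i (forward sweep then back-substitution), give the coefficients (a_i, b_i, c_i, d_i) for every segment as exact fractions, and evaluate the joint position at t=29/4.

  seg 0: a=-3 b=-69/74 c=0 d=4/37
  seg 1: a=-4 b=27/74 c=24/37 d=-97/666
  seg 2: a=-1 b=12/37 c=-49/74 d=49/666
S(29/4) = -13187/4736

Δ: Δ0=-1/2, Δ1=1, Δ2=-1
row 1: diag=10, rhs=9; c'=3/10, d'=9/10
row 2: denom=12−3·3/10=111/10; d'=(-12−3·9/10)/(111/10)=-49/37
back: M2=-49/37
back: M1=9/10−3/10·-49/37=48/37
M: M0=0, M1=48/37, M2=-49/37, M3=0
seg 0: a=-3, c=M0/2=0, d=(M1−M0)/(6·2)=4/37, b=Δ0−h0·(2M0+M1)/6=-69/74
seg 1: a=-4, c=M1/2=24/37, d=(M2−M1)/(6·3)=-97/666, b=Δ1−h1·(2M1+M2)/6=27/74
seg 2: a=-1, c=M2/2=-49/74, d=(M3−M2)/(6·3)=49/666, b=Δ2−h2·(2M2+M3)/6=12/37
t_q=29/4 → seg 2, τ=9/4; S=-1+12/37·τ+-49/74·τ²+49/666·τ³=-13187/4736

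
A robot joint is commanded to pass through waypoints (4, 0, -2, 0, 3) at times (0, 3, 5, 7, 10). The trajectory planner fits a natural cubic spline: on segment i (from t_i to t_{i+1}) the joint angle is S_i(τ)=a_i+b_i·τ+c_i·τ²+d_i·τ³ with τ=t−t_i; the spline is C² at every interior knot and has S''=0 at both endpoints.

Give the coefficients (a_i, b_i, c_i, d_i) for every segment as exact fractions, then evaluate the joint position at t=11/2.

Δ: Δ0=-4/3, Δ1=-1, Δ2=1, Δ3=1
row 1: diag=10, rhs=2; c'=1/5, d'=1/5
row 2: denom=8−2·1/5=38/5; d'=(12−2·1/5)/(38/5)=29/19
row 3: denom=10−2·5/19=180/19; d'=(0−2·29/19)/(180/19)=-29/90
back: M3=-29/90
back: M2=29/19−5/19·-29/90=29/18
back: M1=1/5−1/5·29/18=-11/90
M: M0=0, M1=-11/90, M2=29/18, M3=-29/90, M4=0
seg 0: a=4, c=M0/2=0, d=(M1−M0)/(6·3)=-11/1620, b=Δ0−h0·(2M0+M1)/6=-229/180
seg 1: a=0, c=M1/2=-11/180, d=(M2−M1)/(6·2)=13/90, b=Δ1−h1·(2M1+M2)/6=-131/90
seg 2: a=-2, c=M2/2=29/36, d=(M3−M2)/(6·2)=-29/180, b=Δ2−h2·(2M2+M3)/6=1/30
seg 3: a=0, c=M3/2=-29/180, d=(M4−M3)/(6·3)=29/1620, b=Δ3−h3·(2M3+M4)/6=119/90
t_q=11/2 → seg 2, τ=1/2; S=-2+1/30·τ+29/36·τ²+-29/180·τ³=-173/96

  seg 0: a=4 b=-229/180 c=0 d=-11/1620
  seg 1: a=0 b=-131/90 c=-11/180 d=13/90
  seg 2: a=-2 b=1/30 c=29/36 d=-29/180
  seg 3: a=0 b=119/90 c=-29/180 d=29/1620
S(11/2) = -173/96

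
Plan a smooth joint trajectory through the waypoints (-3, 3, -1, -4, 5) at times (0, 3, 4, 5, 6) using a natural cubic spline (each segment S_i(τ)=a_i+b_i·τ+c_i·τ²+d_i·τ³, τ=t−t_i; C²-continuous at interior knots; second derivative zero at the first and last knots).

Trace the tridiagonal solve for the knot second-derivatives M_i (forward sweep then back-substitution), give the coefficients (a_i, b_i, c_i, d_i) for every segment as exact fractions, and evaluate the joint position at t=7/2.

Δ: Δ0=2, Δ1=-4, Δ2=-3, Δ3=9
row 1: diag=8, rhs=-36; c'=1/8, d'=-9/2
row 2: denom=4−1·1/8=31/8; d'=(6−1·-9/2)/(31/8)=84/31
row 3: denom=4−1·8/31=116/31; d'=(72−1·84/31)/(116/31)=537/29
back: M3=537/29
back: M2=84/31−8/31·537/29=-60/29
back: M1=-9/2−1/8·-60/29=-123/29
M: M0=0, M1=-123/29, M2=-60/29, M3=537/29, M4=0
seg 0: a=-3, c=M0/2=0, d=(M1−M0)/(6·3)=-41/174, b=Δ0−h0·(2M0+M1)/6=239/58
seg 1: a=3, c=M1/2=-123/58, d=(M2−M1)/(6·1)=21/58, b=Δ1−h1·(2M1+M2)/6=-65/29
seg 2: a=-1, c=M2/2=-30/29, d=(M3−M2)/(6·1)=199/58, b=Δ2−h2·(2M2+M3)/6=-313/58
seg 3: a=-4, c=M3/2=537/58, d=(M4−M3)/(6·1)=-179/58, b=Δ3−h3·(2M3+M4)/6=82/29
t_q=7/2 → seg 1, τ=1/2; S=3+-65/29·τ+-123/58·τ²+21/58·τ³=647/464

  seg 0: a=-3 b=239/58 c=0 d=-41/174
  seg 1: a=3 b=-65/29 c=-123/58 d=21/58
  seg 2: a=-1 b=-313/58 c=-30/29 d=199/58
  seg 3: a=-4 b=82/29 c=537/58 d=-179/58
S(7/2) = 647/464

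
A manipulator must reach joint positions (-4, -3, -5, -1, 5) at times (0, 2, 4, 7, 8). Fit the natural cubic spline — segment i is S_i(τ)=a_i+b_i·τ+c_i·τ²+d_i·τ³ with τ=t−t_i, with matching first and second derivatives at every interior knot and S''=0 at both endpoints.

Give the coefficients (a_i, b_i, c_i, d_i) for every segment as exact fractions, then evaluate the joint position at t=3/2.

  seg 0: a=-4 b=1499/1608 c=0 d=-695/6432
  seg 1: a=-3 b=-293/804 c=-695/1072 d=1063/6432
  seg 2: a=-5 b=-1567/1608 c=23/67 d=685/4824
  seg 3: a=-1 b=3955/804 c=869/536 d=-869/1608
S(3/2) = -50879/17152

Δ: Δ0=1/2, Δ1=-1, Δ2=4/3, Δ3=6
row 1: diag=8, rhs=-9; c'=1/4, d'=-9/8
row 2: denom=10−2·1/4=19/2; d'=(14−2·-9/8)/(19/2)=65/38
row 3: denom=8−3·6/19=134/19; d'=(28−3·65/38)/(134/19)=869/268
back: M3=869/268
back: M2=65/38−6/19·869/268=46/67
back: M1=-9/8−1/4·46/67=-695/536
M: M0=0, M1=-695/536, M2=46/67, M3=869/268, M4=0
seg 0: a=-4, c=M0/2=0, d=(M1−M0)/(6·2)=-695/6432, b=Δ0−h0·(2M0+M1)/6=1499/1608
seg 1: a=-3, c=M1/2=-695/1072, d=(M2−M1)/(6·2)=1063/6432, b=Δ1−h1·(2M1+M2)/6=-293/804
seg 2: a=-5, c=M2/2=23/67, d=(M3−M2)/(6·3)=685/4824, b=Δ2−h2·(2M2+M3)/6=-1567/1608
seg 3: a=-1, c=M3/2=869/536, d=(M4−M3)/(6·1)=-869/1608, b=Δ3−h3·(2M3+M4)/6=3955/804
t_q=3/2 → seg 0, τ=3/2; S=-4+1499/1608·τ+0·τ²+-695/6432·τ³=-50879/17152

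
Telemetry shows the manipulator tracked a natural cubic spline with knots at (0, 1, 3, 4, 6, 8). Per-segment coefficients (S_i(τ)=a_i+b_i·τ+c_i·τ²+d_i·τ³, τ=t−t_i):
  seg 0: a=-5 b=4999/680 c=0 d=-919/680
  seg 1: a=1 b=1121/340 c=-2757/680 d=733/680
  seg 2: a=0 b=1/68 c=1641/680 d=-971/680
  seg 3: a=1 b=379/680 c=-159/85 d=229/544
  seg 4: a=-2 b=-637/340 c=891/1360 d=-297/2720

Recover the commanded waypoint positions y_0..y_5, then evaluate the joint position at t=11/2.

y_0=-5 y_1=1 y_2=0 y_3=1 y_4=-2 y_5=-4
S(11/2) = -20717/21760

y_0 = S_0(0) = a_0 = -5
y_1 = S_1(0) = a_1 = 1
y_2 = S_2(0) = a_2 = 0
y_3 = S_3(0) = a_3 = 1
y_4 = S_4(0) = a_4 = -2
y_5 = S_4(2) = -4
t_q=11/2 is in segment 3 (τ=3/2); S_3(τ)=-20717/21760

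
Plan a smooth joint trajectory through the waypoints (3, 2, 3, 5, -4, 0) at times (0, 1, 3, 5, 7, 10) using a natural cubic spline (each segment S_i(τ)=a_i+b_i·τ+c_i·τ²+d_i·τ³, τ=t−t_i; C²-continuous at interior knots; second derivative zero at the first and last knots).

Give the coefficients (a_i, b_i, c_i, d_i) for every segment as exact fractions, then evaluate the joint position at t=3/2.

  seg 0: a=3 b=-1355/1164 c=0 d=191/1164
  seg 1: a=2 b=-391/582 c=191/388 d=109/2328
  seg 2: a=3 b=541/291 c=75/97 d=-175/291
  seg 3: a=5 b=-659/291 c=-275/97 d=1999/2328
  seg 4: a=-4 b=-1921/582 c=899/388 d=-899/3492
S(3/2) = 11131/6208

Δ: Δ0=-1, Δ1=1/2, Δ2=1, Δ3=-9/2, Δ4=4/3
row 1: diag=6, rhs=9; c'=1/3, d'=3/2
row 2: denom=8−2·1/3=22/3; d'=(3−2·3/2)/(22/3)=0
row 3: denom=8−2·3/11=82/11; d'=(-33−2·0)/(82/11)=-363/82
row 4: denom=10−2·11/41=388/41; d'=(35−2·-363/82)/(388/41)=899/194
back: M4=899/194
back: M3=-363/82−11/41·899/194=-550/97
back: M2=0−3/11·-550/97=150/97
back: M1=3/2−1/3·150/97=191/194
M: M0=0, M1=191/194, M2=150/97, M3=-550/97, M4=899/194, M5=0
seg 0: a=3, c=M0/2=0, d=(M1−M0)/(6·1)=191/1164, b=Δ0−h0·(2M0+M1)/6=-1355/1164
seg 1: a=2, c=M1/2=191/388, d=(M2−M1)/(6·2)=109/2328, b=Δ1−h1·(2M1+M2)/6=-391/582
seg 2: a=3, c=M2/2=75/97, d=(M3−M2)/(6·2)=-175/291, b=Δ2−h2·(2M2+M3)/6=541/291
seg 3: a=5, c=M3/2=-275/97, d=(M4−M3)/(6·2)=1999/2328, b=Δ3−h3·(2M3+M4)/6=-659/291
seg 4: a=-4, c=M4/2=899/388, d=(M5−M4)/(6·3)=-899/3492, b=Δ4−h4·(2M4+M5)/6=-1921/582
t_q=3/2 → seg 1, τ=1/2; S=2+-391/582·τ+191/388·τ²+109/2328·τ³=11131/6208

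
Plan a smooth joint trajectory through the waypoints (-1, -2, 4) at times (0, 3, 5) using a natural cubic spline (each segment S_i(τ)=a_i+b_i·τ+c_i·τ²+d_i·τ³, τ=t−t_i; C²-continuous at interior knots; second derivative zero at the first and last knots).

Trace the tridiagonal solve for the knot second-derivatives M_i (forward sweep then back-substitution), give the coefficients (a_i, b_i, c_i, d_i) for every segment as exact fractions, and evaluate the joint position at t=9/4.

Δ: Δ0=-1/3, Δ1=3
row 1: diag=10, rhs=20; c'=1/5, d'=2
back: M1=2
M: M0=0, M1=2, M2=0
seg 0: a=-1, c=M0/2=0, d=(M1−M0)/(6·3)=1/9, b=Δ0−h0·(2M0+M1)/6=-4/3
seg 1: a=-2, c=M1/2=1, d=(M2−M1)/(6·2)=-1/6, b=Δ1−h1·(2M1+M2)/6=5/3
t_q=9/4 → seg 0, τ=9/4; S=-1+-4/3·τ+0·τ²+1/9·τ³=-175/64

  seg 0: a=-1 b=-4/3 c=0 d=1/9
  seg 1: a=-2 b=5/3 c=1 d=-1/6
S(9/4) = -175/64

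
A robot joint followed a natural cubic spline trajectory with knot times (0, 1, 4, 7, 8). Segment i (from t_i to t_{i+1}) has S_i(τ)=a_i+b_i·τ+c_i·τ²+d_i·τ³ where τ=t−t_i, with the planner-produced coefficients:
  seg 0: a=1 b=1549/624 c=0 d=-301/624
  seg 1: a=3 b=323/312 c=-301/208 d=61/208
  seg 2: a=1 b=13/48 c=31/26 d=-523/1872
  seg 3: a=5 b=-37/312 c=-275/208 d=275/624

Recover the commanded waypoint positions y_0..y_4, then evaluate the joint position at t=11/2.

y_0=1 y_1=3 y_2=1 y_3=5 y_4=4
S(11/2) = 5235/1664

y_0 = S_0(0) = a_0 = 1
y_1 = S_1(0) = a_1 = 3
y_2 = S_2(0) = a_2 = 1
y_3 = S_3(0) = a_3 = 5
y_4 = S_3(1) = 4
t_q=11/2 is in segment 2 (τ=3/2); S_2(τ)=5235/1664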